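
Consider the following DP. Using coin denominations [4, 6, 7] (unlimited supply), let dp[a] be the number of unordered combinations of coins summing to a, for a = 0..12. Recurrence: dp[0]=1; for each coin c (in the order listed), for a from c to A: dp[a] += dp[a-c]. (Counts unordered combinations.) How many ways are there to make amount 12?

2

after  coin     0     1     2     3     4     5     6     7     8     9    10    11    12
          4     1     0     0     0     1     0     0     0     1     0     0     0     1
          6     1     0     0     0     1     0     1     0     1     0     1     0     2
          7     1     0     0     0     1     0     1     1     1     0     1     1     2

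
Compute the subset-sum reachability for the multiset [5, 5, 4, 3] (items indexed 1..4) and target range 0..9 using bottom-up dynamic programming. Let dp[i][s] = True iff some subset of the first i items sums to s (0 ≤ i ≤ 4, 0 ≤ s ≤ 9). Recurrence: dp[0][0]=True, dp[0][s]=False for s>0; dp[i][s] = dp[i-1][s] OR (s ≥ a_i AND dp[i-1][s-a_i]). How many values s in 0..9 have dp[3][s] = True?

i\s   0   1   2   3   4   5   6   7   8   9
  0   T   F   F   F   F   F   F   F   F   F
  1   T   F   F   F   F   T   F   F   F   F
  2   T   F   F   F   F   T   F   F   F   F
  3   T   F   F   F   T   T   F   F   F   T
  4   T   F   F   T   T   T   F   T   T   T

4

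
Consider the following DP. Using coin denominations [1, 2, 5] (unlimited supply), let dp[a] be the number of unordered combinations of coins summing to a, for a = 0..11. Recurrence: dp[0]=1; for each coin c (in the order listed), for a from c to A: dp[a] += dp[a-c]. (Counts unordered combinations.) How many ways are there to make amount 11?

after  coin     0     1     2     3     4     5     6     7     8     9    10    11
          1     1     1     1     1     1     1     1     1     1     1     1     1
          2     1     1     2     2     3     3     4     4     5     5     6     6
          5     1     1     2     2     3     4     5     6     7     8    10    11

11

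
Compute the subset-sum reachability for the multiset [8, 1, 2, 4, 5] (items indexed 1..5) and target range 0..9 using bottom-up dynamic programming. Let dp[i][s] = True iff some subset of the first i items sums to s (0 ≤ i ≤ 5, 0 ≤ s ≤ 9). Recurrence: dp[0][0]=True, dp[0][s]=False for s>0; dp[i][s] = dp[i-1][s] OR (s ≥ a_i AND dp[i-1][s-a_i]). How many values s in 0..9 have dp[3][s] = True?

i\s   0   1   2   3   4   5   6   7   8   9
  0   T   F   F   F   F   F   F   F   F   F
  1   T   F   F   F   F   F   F   F   T   F
  2   T   T   F   F   F   F   F   F   T   T
  3   T   T   T   T   F   F   F   F   T   T
  4   T   T   T   T   T   T   T   T   T   T
  5   T   T   T   T   T   T   T   T   T   T

6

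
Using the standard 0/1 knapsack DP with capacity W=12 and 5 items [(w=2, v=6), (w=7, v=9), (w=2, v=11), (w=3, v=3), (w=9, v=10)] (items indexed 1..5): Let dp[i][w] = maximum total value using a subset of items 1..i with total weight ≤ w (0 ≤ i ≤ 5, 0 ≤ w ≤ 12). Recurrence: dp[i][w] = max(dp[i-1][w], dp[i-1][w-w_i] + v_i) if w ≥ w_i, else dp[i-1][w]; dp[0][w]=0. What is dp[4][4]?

i\w   0   1   2   3   4   5   6   7   8   9  10  11  12
  0   0   0   0   0   0   0   0   0   0   0   0   0   0
  1   0   0   6   6   6   6   6   6   6   6   6   6   6
  2   0   0   6   6   6   6   6   9   9  15  15  15  15
  3   0   0  11  11  17  17  17  17  17  20  20  26  26
  4   0   0  11  11  17  17  17  20  20  20  20  26  26
  5   0   0  11  11  17  17  17  20  20  20  20  26  26

17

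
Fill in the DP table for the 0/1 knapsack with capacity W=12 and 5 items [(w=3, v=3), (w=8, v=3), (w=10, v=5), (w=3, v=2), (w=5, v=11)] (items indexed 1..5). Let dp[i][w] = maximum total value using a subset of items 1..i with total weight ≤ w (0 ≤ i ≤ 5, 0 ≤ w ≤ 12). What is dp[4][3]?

i\w   0   1   2   3   4   5   6   7   8   9  10  11  12
  0   0   0   0   0   0   0   0   0   0   0   0   0   0
  1   0   0   0   3   3   3   3   3   3   3   3   3   3
  2   0   0   0   3   3   3   3   3   3   3   3   6   6
  3   0   0   0   3   3   3   3   3   3   3   5   6   6
  4   0   0   0   3   3   3   5   5   5   5   5   6   6
  5   0   0   0   3   3  11  11  11  14  14  14  16  16

3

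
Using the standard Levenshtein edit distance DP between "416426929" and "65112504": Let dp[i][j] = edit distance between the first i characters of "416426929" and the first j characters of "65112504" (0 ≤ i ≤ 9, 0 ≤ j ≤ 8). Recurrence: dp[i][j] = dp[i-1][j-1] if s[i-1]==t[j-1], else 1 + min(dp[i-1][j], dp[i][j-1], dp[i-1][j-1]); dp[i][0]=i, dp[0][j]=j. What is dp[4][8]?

6

   ''  6  5  1  1  2  5  0  4
''  0  1  2  3  4  5  6  7  8
 4  1  1  2  3  4  5  6  7  7
 1  2  2  2  2  3  4  5  6  7
 6  3  2  3  3  3  4  5  6  7
 4  4  3  3  4  4  4  5  6  6
 2  5  4  4  4  5  4  5  6  7
 6  6  5  5  5  5  5  5  6  7
 9  7  6  6  6  6  6  6  6  7
 2  8  7  7  7  7  6  7  7  7
 9  9  8  8  8  8  7  7  8  8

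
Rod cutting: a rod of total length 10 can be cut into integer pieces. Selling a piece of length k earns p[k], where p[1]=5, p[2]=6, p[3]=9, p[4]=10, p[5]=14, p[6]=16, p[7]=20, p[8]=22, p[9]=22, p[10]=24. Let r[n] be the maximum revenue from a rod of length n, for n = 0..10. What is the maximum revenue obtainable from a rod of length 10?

50

   n    0    1    2    3    4    5    6    7    8    9   10
r[n]    0    5   10   15   20   25   30   35   40   45   50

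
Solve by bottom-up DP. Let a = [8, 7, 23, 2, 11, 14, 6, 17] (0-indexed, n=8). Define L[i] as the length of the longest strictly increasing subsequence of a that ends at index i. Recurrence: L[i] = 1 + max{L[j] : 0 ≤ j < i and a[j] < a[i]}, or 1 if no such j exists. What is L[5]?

   i    0    1    2    3    4    5    6    7
a[i]    8    7   23    2   11   14    6   17
L[i]    1    1    2    1    2    3    2    4

3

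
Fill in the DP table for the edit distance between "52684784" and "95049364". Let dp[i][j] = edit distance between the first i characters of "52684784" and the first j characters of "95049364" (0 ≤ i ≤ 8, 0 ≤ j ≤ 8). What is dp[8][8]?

   ''  9  5  0  4  9  3  6  4
''  0  1  2  3  4  5  6  7  8
 5  1  1  1  2  3  4  5  6  7
 2  2  2  2  2  3  4  5  6  7
 6  3  3  3  3  3  4  5  5  6
 8  4  4  4  4  4  4  5  6  6
 4  5  5  5  5  4  5  5  6  6
 7  6  6  6  6  5  5  6  6  7
 8  7  7  7  7  6  6  6  7  7
 4  8  8  8  8  7  7  7  7  7

7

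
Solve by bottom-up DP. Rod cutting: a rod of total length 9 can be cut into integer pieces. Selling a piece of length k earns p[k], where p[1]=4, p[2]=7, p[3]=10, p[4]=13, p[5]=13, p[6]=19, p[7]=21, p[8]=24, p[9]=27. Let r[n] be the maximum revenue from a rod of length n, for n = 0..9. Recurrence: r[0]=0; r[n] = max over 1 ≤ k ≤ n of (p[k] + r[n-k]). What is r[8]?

32

   n    0    1    2    3    4    5    6    7    8    9
r[n]    0    4    8   12   16   20   24   28   32   36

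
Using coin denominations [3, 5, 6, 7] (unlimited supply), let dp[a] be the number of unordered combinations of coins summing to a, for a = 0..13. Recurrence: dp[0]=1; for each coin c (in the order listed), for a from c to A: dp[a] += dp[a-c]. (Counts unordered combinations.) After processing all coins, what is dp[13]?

after  coin     0     1     2     3     4     5     6     7     8     9    10    11    12    13
          3     1     0     0     1     0     0     1     0     0     1     0     0     1     0
          5     1     0     0     1     0     1     1     0     1     1     1     1     1     1
          6     1     0     0     1     0     1     2     0     1     2     1     2     3     1
          7     1     0     0     1     0     1     2     1     1     2     2     2     4     3

3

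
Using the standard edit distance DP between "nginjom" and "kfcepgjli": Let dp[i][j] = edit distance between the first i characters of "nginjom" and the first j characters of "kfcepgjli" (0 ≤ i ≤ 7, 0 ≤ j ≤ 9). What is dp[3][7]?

   ''  k  f  c  e  p  g  j  l  i
''  0  1  2  3  4  5  6  7  8  9
 n  1  1  2  3  4  5  6  7  8  9
 g  2  2  2  3  4  5  5  6  7  8
 i  3  3  3  3  4  5  6  6  7  7
 n  4  4  4  4  4  5  6  7  7  8
 j  5  5  5  5  5  5  6  6  7  8
 o  6  6  6  6  6  6  6  7  7  8
 m  7  7  7  7  7  7  7  7  8  8

6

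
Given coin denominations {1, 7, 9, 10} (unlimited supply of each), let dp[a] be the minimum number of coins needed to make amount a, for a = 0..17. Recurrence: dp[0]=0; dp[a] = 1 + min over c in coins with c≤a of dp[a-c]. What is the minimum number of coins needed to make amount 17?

2

 a  0  1  2  3  4  5  6  7  8  9 10 11 12 13 14 15 16 17
dp  0  1  2  3  4  5  6  1  2  1  1  2  3  4  2  3  2  2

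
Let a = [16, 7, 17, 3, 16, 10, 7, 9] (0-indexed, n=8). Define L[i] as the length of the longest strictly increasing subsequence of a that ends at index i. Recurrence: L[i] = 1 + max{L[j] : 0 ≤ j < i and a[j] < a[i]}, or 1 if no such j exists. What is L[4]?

   i    0    1    2    3    4    5    6    7
a[i]   16    7   17    3   16   10    7    9
L[i]    1    1    2    1    2    2    2    3

2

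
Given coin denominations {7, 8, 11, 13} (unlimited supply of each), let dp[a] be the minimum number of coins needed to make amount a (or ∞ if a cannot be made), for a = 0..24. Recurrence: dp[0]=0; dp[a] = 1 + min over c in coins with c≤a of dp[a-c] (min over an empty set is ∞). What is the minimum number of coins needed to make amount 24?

 a  0  1  2  3  4  5  6  7  8  9 10 11 12 13 14 15 16 17 18 19 20 21 22 23 24
dp  0  -  -  -  -  -  -  1  1  -  -  1  -  1  2  2  2  -  2  2  2  2  2  3  2
(- denotes ∞ / unreachable)

2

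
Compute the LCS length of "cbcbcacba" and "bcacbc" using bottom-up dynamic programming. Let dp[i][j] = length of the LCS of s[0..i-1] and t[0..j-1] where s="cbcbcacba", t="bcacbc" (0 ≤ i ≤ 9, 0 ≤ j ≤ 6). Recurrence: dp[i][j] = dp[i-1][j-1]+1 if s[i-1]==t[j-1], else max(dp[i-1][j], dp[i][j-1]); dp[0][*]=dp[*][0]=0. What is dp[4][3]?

2

   ''  b  c  a  c  b  c
''  0  0  0  0  0  0  0
 c  0  0  1  1  1  1  1
 b  0  1  1  1  1  2  2
 c  0  1  2  2  2  2  3
 b  0  1  2  2  2  3  3
 c  0  1  2  2  3  3  4
 a  0  1  2  3  3  3  4
 c  0  1  2  3  4  4  4
 b  0  1  2  3  4  5  5
 a  0  1  2  3  4  5  5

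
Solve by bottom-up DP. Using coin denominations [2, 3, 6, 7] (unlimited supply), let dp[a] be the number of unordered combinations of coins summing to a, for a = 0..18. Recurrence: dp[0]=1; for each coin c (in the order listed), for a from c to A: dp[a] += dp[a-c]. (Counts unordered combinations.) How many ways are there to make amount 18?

after  coin     0     1     2     3     4     5     6     7     8     9    10    11    12    13    14    15    16    17    18
          2     1     0     1     0     1     0     1     0     1     0     1     0     1     0     1     0     1     0     1
          3     1     0     1     1     1     1     2     1     2     2     2     2     3     2     3     3     3     3     4
          6     1     0     1     1     1     1     3     1     3     3     3     3     6     3     6     6     6     6    10
          7     1     0     1     1     1     1     3     2     3     4     4     4     7     6     8     9    10    10    14

14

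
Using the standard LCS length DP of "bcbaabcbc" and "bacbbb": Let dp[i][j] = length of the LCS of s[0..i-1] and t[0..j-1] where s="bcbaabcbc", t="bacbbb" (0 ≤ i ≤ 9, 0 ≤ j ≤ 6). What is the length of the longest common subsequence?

   ''  b  a  c  b  b  b
''  0  0  0  0  0  0  0
 b  0  1  1  1  1  1  1
 c  0  1  1  2  2  2  2
 b  0  1  1  2  3  3  3
 a  0  1  2  2  3  3  3
 a  0  1  2  2  3  3  3
 b  0  1  2  2  3  4  4
 c  0  1  2  3  3  4  4
 b  0  1  2  3  4  4  5
 c  0  1  2  3  4  4  5

5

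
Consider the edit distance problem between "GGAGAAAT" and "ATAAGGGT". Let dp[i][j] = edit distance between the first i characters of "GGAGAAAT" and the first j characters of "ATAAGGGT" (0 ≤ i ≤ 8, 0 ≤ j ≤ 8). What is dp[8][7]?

6

   ''  A  T  A  A  G  G  G  T
''  0  1  2  3  4  5  6  7  8
 G  1  1  2  3  4  4  5  6  7
 G  2  2  2  3  4  4  4  5  6
 A  3  2  3  2  3  4  5  5  6
 G  4  3  3  3  3  3  4  5  6
 A  5  4  4  3  3  4  4  5  6
 A  6  5  5  4  3  4  5  5  6
 A  7  6  6  5  4  4  5  6  6
 T  8  7  6  6  5  5  5  6  6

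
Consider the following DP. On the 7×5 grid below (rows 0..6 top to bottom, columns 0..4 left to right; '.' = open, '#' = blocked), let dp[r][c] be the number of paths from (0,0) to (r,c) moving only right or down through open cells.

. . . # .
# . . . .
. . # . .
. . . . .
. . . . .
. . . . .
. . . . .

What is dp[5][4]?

20

r\c   0   1   2   3   4
  0   1   1   1   0   0
  1   0   1   2   2   2
  2   0   1   0   2   4
  3   0   1   1   3   7
  4   0   1   2   5  12
  5   0   1   3   8  20
  6   0   1   4  12  32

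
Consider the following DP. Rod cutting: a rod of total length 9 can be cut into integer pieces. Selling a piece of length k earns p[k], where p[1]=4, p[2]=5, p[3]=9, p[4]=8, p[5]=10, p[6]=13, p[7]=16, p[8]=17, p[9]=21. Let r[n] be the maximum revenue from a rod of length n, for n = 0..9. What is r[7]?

   n    0    1    2    3    4    5    6    7    8    9
r[n]    0    4    8   12   16   20   24   28   32   36

28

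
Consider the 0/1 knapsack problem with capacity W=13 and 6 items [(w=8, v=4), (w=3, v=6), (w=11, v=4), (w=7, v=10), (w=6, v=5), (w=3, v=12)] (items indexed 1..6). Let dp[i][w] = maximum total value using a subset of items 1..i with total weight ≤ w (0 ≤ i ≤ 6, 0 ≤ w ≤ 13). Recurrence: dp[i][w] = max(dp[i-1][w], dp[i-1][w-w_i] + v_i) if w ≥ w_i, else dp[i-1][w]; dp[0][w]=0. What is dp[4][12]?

i\w   0   1   2   3   4   5   6   7   8   9  10  11  12  13
  0   0   0   0   0   0   0   0   0   0   0   0   0   0   0
  1   0   0   0   0   0   0   0   0   4   4   4   4   4   4
  2   0   0   0   6   6   6   6   6   6   6   6  10  10  10
  3   0   0   0   6   6   6   6   6   6   6   6  10  10  10
  4   0   0   0   6   6   6   6  10  10  10  16  16  16  16
  5   0   0   0   6   6   6   6  10  10  11  16  16  16  16
  6   0   0   0  12  12  12  18  18  18  18  22  22  23  28

16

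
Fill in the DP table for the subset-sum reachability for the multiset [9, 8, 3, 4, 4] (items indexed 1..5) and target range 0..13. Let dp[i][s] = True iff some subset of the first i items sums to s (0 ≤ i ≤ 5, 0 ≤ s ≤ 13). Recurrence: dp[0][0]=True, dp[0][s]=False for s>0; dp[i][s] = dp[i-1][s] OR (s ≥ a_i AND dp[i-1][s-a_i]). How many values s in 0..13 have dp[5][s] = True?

9

i\s   0   1   2   3   4   5   6   7   8   9  10  11  12  13
  0   T   F   F   F   F   F   F   F   F   F   F   F   F   F
  1   T   F   F   F   F   F   F   F   F   T   F   F   F   F
  2   T   F   F   F   F   F   F   F   T   T   F   F   F   F
  3   T   F   F   T   F   F   F   F   T   T   F   T   T   F
  4   T   F   F   T   T   F   F   T   T   T   F   T   T   T
  5   T   F   F   T   T   F   F   T   T   T   F   T   T   T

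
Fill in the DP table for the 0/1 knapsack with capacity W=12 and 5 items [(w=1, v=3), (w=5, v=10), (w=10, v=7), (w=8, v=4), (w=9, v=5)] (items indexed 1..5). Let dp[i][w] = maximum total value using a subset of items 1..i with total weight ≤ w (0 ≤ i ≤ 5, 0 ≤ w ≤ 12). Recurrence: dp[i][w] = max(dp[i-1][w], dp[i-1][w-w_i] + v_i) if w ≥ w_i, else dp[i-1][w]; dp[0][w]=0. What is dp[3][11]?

i\w   0   1   2   3   4   5   6   7   8   9  10  11  12
  0   0   0   0   0   0   0   0   0   0   0   0   0   0
  1   0   3   3   3   3   3   3   3   3   3   3   3   3
  2   0   3   3   3   3  10  13  13  13  13  13  13  13
  3   0   3   3   3   3  10  13  13  13  13  13  13  13
  4   0   3   3   3   3  10  13  13  13  13  13  13  13
  5   0   3   3   3   3  10  13  13  13  13  13  13  13

13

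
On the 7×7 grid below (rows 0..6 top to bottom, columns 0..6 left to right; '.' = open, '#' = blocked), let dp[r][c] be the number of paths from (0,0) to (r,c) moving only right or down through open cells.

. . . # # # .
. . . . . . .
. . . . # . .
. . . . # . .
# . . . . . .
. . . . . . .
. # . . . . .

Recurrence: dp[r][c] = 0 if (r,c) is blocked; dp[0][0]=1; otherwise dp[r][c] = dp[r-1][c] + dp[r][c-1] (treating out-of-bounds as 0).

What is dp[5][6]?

165

r\c   0   1   2   3   4   5   6
  0   1   1   1   0   0   0   0
  1   1   2   3   3   3   3   3
  2   1   3   6   9   0   3   6
  3   1   4  10  19   0   3   9
  4   0   4  14  33  33  36  45
  5   0   4  18  51  84 120 165
  6   0   0  18  69 153 273 438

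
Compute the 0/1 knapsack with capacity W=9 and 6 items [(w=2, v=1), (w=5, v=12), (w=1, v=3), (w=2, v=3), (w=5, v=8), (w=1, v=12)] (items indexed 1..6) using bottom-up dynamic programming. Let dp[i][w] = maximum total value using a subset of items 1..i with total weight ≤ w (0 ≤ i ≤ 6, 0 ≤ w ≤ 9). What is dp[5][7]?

15

i\w   0   1   2   3   4   5   6   7   8   9
  0   0   0   0   0   0   0   0   0   0   0
  1   0   0   1   1   1   1   1   1   1   1
  2   0   0   1   1   1  12  12  13  13  13
  3   0   3   3   4   4  12  15  15  16  16
  4   0   3   3   6   6  12  15  15  18  18
  5   0   3   3   6   6  12  15  15  18  18
  6   0  12  15  15  18  18  24  27  27  30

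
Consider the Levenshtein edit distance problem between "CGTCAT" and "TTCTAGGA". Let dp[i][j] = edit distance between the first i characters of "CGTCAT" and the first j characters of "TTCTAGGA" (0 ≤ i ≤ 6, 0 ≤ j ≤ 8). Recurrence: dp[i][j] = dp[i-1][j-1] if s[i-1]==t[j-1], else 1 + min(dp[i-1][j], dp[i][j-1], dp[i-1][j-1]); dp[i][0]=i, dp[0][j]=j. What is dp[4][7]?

   ''  T  T  C  T  A  G  G  A
''  0  1  2  3  4  5  6  7  8
 C  1  1  2  2  3  4  5  6  7
 G  2  2  2  3  3  4  4  5  6
 T  3  2  2  3  3  4  5  5  6
 C  4  3  3  2  3  4  5  6  6
 A  5  4  4  3  3  3  4  5  6
 T  6  5  4  4  3  4  4  5  6

6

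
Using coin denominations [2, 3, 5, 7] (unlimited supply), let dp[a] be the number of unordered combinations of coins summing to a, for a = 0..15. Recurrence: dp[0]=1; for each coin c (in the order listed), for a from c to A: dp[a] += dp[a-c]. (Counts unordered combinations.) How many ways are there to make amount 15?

after  coin     0     1     2     3     4     5     6     7     8     9    10    11    12    13    14    15
          2     1     0     1     0     1     0     1     0     1     0     1     0     1     0     1     0
          3     1     0     1     1     1     1     2     1     2     2     2     2     3     2     3     3
          5     1     0     1     1     1     2     2     2     3     3     4     4     5     5     6     7
          7     1     0     1     1     1     2     2     3     3     4     5     5     7     7     9    10

10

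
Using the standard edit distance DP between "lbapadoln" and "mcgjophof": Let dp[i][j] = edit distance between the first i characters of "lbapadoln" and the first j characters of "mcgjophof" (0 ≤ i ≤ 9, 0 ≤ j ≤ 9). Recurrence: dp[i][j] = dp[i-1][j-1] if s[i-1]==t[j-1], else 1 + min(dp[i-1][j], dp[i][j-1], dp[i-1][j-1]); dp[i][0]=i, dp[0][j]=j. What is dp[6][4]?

   ''  m  c  g  j  o  p  h  o  f
''  0  1  2  3  4  5  6  7  8  9
 l  1  1  2  3  4  5  6  7  8  9
 b  2  2  2  3  4  5  6  7  8  9
 a  3  3  3  3  4  5  6  7  8  9
 p  4  4  4  4  4  5  5  6  7  8
 a  5  5  5  5  5  5  6  6  7  8
 d  6  6  6  6  6  6  6  7  7  8
 o  7  7  7  7  7  6  7  7  7  8
 l  8  8  8  8  8  7  7  8  8  8
 n  9  9  9  9  9  8  8  8  9  9

6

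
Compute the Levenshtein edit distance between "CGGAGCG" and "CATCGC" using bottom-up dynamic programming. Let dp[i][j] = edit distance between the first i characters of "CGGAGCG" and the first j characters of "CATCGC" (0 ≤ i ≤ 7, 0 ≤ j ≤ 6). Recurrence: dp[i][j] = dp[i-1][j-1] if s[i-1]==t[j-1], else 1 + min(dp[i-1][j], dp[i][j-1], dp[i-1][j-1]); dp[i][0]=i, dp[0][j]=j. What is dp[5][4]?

   ''  C  A  T  C  G  C
''  0  1  2  3  4  5  6
 C  1  0  1  2  3  4  5
 G  2  1  1  2  3  3  4
 G  3  2  2  2  3  3  4
 A  4  3  2  3  3  4  4
 G  5  4  3  3  4  3  4
 C  6  5  4  4  3  4  3
 G  7  6  5  5  4  3  4

4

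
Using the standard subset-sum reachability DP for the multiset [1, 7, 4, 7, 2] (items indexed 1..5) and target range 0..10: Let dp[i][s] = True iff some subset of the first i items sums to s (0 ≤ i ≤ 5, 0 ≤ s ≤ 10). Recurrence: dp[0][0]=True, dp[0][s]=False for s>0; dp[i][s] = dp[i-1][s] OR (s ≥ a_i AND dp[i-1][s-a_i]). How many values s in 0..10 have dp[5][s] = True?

11

i\s   0   1   2   3   4   5   6   7   8   9  10
  0   T   F   F   F   F   F   F   F   F   F   F
  1   T   T   F   F   F   F   F   F   F   F   F
  2   T   T   F   F   F   F   F   T   T   F   F
  3   T   T   F   F   T   T   F   T   T   F   F
  4   T   T   F   F   T   T   F   T   T   F   F
  5   T   T   T   T   T   T   T   T   T   T   T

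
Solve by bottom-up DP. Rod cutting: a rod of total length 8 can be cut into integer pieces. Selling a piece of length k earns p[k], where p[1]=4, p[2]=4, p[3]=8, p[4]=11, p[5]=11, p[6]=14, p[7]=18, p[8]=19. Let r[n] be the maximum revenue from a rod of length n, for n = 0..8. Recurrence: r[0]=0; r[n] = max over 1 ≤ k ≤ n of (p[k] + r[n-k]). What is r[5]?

   n    0    1    2    3    4    5    6    7    8
r[n]    0    4    8   12   16   20   24   28   32

20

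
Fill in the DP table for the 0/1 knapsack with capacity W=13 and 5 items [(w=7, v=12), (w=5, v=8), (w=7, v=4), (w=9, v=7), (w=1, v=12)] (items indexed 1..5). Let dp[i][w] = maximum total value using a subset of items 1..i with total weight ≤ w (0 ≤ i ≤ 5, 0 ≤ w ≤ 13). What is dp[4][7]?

12

i\w   0   1   2   3   4   5   6   7   8   9  10  11  12  13
  0   0   0   0   0   0   0   0   0   0   0   0   0   0   0
  1   0   0   0   0   0   0   0  12  12  12  12  12  12  12
  2   0   0   0   0   0   8   8  12  12  12  12  12  20  20
  3   0   0   0   0   0   8   8  12  12  12  12  12  20  20
  4   0   0   0   0   0   8   8  12  12  12  12  12  20  20
  5   0  12  12  12  12  12  20  20  24  24  24  24  24  32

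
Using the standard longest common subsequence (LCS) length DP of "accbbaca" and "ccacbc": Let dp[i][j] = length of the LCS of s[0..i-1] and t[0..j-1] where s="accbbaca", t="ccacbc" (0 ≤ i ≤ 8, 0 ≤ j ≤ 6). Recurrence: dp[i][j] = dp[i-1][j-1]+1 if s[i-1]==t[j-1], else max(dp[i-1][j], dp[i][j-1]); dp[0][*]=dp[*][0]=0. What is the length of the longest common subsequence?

   ''  c  c  a  c  b  c
''  0  0  0  0  0  0  0
 a  0  0  0  1  1  1  1
 c  0  1  1  1  2  2  2
 c  0  1  2  2  2  2  3
 b  0  1  2  2  2  3  3
 b  0  1  2  2  2  3  3
 a  0  1  2  3  3  3  3
 c  0  1  2  3  4  4  4
 a  0  1  2  3  4  4  4

4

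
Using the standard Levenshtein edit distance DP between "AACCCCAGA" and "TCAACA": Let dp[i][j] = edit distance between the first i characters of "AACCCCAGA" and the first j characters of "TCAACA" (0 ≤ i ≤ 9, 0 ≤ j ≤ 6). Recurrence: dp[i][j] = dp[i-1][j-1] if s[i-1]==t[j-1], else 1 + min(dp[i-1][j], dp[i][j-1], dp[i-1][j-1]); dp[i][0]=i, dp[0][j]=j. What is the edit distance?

6

   ''  T  C  A  A  C  A
''  0  1  2  3  4  5  6
 A  1  1  2  2  3  4  5
 A  2  2  2  2  2  3  4
 C  3  3  2  3  3  2  3
 C  4  4  3  3  4  3  3
 C  5  5  4  4  4  4  4
 C  6  6  5  5  5  4  5
 A  7  7  6  5  5  5  4
 G  8  8  7  6  6  6  5
 A  9  9  8  7  6  7  6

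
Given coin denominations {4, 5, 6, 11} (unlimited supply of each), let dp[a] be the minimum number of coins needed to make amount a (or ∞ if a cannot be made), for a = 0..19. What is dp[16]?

2

 a  0  1  2  3  4  5  6  7  8  9 10 11 12 13 14 15 16 17 18 19
dp  0  -  -  -  1  1  1  -  2  2  2  1  2  3  3  2  2  2  3  3
(- denotes ∞ / unreachable)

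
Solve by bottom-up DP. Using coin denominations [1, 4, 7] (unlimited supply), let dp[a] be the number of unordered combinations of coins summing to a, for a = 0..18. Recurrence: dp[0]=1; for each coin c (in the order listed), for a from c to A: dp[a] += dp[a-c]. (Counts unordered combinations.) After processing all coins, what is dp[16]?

after  coin     0     1     2     3     4     5     6     7     8     9    10    11    12    13    14    15    16    17    18
          1     1     1     1     1     1     1     1     1     1     1     1     1     1     1     1     1     1     1     1
          4     1     1     1     1     2     2     2     2     3     3     3     3     4     4     4     4     5     5     5
          7     1     1     1     1     2     2     2     3     4     4     4     5     6     6     7     8     9     9    10

9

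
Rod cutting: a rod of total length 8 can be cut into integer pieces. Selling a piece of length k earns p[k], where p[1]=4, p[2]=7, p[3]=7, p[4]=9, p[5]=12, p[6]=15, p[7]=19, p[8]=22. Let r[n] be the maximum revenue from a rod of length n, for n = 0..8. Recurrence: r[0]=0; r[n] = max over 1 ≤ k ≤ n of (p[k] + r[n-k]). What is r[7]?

28

   n    0    1    2    3    4    5    6    7    8
r[n]    0    4    8   12   16   20   24   28   32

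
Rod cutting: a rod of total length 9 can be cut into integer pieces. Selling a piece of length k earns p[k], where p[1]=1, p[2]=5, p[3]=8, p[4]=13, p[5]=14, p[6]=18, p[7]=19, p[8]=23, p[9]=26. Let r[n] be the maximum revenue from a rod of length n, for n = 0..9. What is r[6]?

18

   n    0    1    2    3    4    5    6    7    8    9
r[n]    0    1    5    8   13   14   18   21   26   27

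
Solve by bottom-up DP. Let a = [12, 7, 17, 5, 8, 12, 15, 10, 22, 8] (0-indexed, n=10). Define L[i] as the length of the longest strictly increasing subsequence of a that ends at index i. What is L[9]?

   i    0    1    2    3    4    5    6    7    8    9
a[i]   12    7   17    5    8   12   15   10   22    8
L[i]    1    1    2    1    2    3    4    3    5    2

2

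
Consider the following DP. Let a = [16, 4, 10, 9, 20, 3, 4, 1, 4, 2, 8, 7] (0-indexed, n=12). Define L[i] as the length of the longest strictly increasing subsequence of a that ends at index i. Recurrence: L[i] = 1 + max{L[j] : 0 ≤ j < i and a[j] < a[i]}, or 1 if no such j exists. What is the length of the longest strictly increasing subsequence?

   i    0    1    2    3    4    5    6    7    8    9   10   11
a[i]   16    4   10    9   20    3    4    1    4    2    8    7
L[i]    1    1    2    2    3    1    2    1    2    2    3    3

3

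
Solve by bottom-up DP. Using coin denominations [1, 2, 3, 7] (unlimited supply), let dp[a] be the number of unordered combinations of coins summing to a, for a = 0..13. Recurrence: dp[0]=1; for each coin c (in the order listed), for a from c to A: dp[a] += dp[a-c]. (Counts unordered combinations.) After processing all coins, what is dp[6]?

7

after  coin     0     1     2     3     4     5     6     7     8     9    10    11    12    13
          1     1     1     1     1     1     1     1     1     1     1     1     1     1     1
          2     1     1     2     2     3     3     4     4     5     5     6     6     7     7
          3     1     1     2     3     4     5     7     8    10    12    14    16    19    21
          7     1     1     2     3     4     5     7     9    11    14    17    20    24    28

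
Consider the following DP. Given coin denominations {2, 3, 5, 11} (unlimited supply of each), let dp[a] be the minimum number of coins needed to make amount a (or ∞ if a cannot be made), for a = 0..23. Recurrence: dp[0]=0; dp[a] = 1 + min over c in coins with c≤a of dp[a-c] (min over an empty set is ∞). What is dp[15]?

 a  0  1  2  3  4  5  6  7  8  9 10 11 12 13 14 15 16 17 18 19 20 21 22 23
dp  0  -  1  1  2  1  2  2  2  3  2  1  3  2  2  3  2  3  3  3  4  3  2  4
(- denotes ∞ / unreachable)

3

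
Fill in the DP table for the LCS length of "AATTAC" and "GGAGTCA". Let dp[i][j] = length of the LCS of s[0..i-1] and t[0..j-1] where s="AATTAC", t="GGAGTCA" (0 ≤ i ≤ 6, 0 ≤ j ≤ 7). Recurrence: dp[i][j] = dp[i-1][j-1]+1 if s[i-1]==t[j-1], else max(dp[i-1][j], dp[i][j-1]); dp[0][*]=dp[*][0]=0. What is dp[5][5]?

2

   ''  G  G  A  G  T  C  A
''  0  0  0  0  0  0  0  0
 A  0  0  0  1  1  1  1  1
 A  0  0  0  1  1  1  1  2
 T  0  0  0  1  1  2  2  2
 T  0  0  0  1  1  2  2  2
 A  0  0  0  1  1  2  2  3
 C  0  0  0  1  1  2  3  3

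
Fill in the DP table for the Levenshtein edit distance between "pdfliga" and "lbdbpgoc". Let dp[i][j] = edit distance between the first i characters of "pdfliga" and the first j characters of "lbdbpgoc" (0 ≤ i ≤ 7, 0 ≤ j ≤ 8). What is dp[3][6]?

   ''  l  b  d  b  p  g  o  c
''  0  1  2  3  4  5  6  7  8
 p  1  1  2  3  4  4  5  6  7
 d  2  2  2  2  3  4  5  6  7
 f  3  3  3  3  3  4  5  6  7
 l  4  3  4  4  4  4  5  6  7
 i  5  4  4  5  5  5  5  6  7
 g  6  5  5  5  6  6  5  6  7
 a  7  6  6  6  6  7  6  6  7

5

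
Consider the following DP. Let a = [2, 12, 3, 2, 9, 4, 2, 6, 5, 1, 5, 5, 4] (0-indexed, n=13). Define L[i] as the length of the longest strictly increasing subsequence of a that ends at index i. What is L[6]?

1

   i    0    1    2    3    4    5    6    7    8    9   10   11   12
a[i]    2   12    3    2    9    4    2    6    5    1    5    5    4
L[i]    1    2    2    1    3    3    1    4    4    1    4    4    3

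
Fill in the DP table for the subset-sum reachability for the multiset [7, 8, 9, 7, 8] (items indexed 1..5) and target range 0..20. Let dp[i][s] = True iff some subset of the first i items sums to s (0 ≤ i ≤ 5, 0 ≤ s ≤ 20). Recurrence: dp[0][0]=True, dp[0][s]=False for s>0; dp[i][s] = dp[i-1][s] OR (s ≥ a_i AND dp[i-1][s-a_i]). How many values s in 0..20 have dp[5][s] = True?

8

i\s   0   1   2   3   4   5   6   7   8   9  10  11  12  13  14  15  16  17  18  19  20
  0   T   F   F   F   F   F   F   F   F   F   F   F   F   F   F   F   F   F   F   F   F
  1   T   F   F   F   F   F   F   T   F   F   F   F   F   F   F   F   F   F   F   F   F
  2   T   F   F   F   F   F   F   T   T   F   F   F   F   F   F   T   F   F   F   F   F
  3   T   F   F   F   F   F   F   T   T   T   F   F   F   F   F   T   T   T   F   F   F
  4   T   F   F   F   F   F   F   T   T   T   F   F   F   F   T   T   T   T   F   F   F
  5   T   F   F   F   F   F   F   T   T   T   F   F   F   F   T   T   T   T   F   F   F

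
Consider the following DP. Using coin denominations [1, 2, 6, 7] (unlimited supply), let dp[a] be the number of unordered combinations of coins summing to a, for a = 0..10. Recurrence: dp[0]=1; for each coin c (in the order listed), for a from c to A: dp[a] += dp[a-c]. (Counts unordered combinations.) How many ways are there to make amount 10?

after  coin     0     1     2     3     4     5     6     7     8     9    10
          1     1     1     1     1     1     1     1     1     1     1     1
          2     1     1     2     2     3     3     4     4     5     5     6
          6     1     1     2     2     3     3     5     5     7     7     9
          7     1     1     2     2     3     3     5     6     8     9    11

11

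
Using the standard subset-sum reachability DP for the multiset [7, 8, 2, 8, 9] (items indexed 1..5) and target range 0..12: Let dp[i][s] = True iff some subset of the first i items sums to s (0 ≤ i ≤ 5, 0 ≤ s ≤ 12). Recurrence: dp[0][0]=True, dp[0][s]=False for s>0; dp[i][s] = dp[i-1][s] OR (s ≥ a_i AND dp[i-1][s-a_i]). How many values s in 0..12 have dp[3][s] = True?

i\s   0   1   2   3   4   5   6   7   8   9  10  11  12
  0   T   F   F   F   F   F   F   F   F   F   F   F   F
  1   T   F   F   F   F   F   F   T   F   F   F   F   F
  2   T   F   F   F   F   F   F   T   T   F   F   F   F
  3   T   F   T   F   F   F   F   T   T   T   T   F   F
  4   T   F   T   F   F   F   F   T   T   T   T   F   F
  5   T   F   T   F   F   F   F   T   T   T   T   T   F

6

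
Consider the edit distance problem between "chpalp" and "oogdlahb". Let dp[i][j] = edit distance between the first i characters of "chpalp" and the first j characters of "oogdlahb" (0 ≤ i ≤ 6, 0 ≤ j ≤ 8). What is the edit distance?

   ''  o  o  g  d  l  a  h  b
''  0  1  2  3  4  5  6  7  8
 c  1  1  2  3  4  5  6  7  8
 h  2  2  2  3  4  5  6  6  7
 p  3  3  3  3  4  5  6  7  7
 a  4  4  4  4  4  5  5  6  7
 l  5  5  5  5  5  4  5  6  7
 p  6  6  6  6  6  5  5  6  7

7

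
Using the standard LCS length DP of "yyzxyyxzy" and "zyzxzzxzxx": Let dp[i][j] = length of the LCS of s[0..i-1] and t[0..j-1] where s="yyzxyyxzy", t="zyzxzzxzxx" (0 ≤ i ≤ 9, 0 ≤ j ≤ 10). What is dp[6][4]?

   ''  z  y  z  x  z  z  x  z  x  x
''  0  0  0  0  0  0  0  0  0  0  0
 y  0  0  1  1  1  1  1  1  1  1  1
 y  0  0  1  1  1  1  1  1  1  1  1
 z  0  1  1  2  2  2  2  2  2  2  2
 x  0  1  1  2  3  3  3  3  3  3  3
 y  0  1  2  2  3  3  3  3  3  3  3
 y  0  1  2  2  3  3  3  3  3  3  3
 x  0  1  2  2  3  3  3  4  4  4  4
 z  0  1  2  3  3  4  4  4  5  5  5
 y  0  1  2  3  3  4  4  4  5  5  5

3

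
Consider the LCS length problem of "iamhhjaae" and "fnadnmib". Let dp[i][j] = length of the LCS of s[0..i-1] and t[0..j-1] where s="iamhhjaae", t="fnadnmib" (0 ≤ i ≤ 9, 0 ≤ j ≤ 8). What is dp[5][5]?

1

   ''  f  n  a  d  n  m  i  b
''  0  0  0  0  0  0  0  0  0
 i  0  0  0  0  0  0  0  1  1
 a  0  0  0  1  1  1  1  1  1
 m  0  0  0  1  1  1  2  2  2
 h  0  0  0  1  1  1  2  2  2
 h  0  0  0  1  1  1  2  2  2
 j  0  0  0  1  1  1  2  2  2
 a  0  0  0  1  1  1  2  2  2
 a  0  0  0  1  1  1  2  2  2
 e  0  0  0  1  1  1  2  2  2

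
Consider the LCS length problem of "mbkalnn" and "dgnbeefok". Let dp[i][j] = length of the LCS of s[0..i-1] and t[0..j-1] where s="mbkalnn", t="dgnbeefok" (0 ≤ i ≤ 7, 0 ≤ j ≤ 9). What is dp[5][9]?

2

   ''  d  g  n  b  e  e  f  o  k
''  0  0  0  0  0  0  0  0  0  0
 m  0  0  0  0  0  0  0  0  0  0
 b  0  0  0  0  1  1  1  1  1  1
 k  0  0  0  0  1  1  1  1  1  2
 a  0  0  0  0  1  1  1  1  1  2
 l  0  0  0  0  1  1  1  1  1  2
 n  0  0  0  1  1  1  1  1  1  2
 n  0  0  0  1  1  1  1  1  1  2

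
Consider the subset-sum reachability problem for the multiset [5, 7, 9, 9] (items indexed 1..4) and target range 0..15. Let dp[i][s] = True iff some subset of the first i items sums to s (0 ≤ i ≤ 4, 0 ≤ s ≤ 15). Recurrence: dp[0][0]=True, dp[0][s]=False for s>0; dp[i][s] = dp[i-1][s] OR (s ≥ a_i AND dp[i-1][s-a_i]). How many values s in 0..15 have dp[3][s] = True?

i\s   0   1   2   3   4   5   6   7   8   9  10  11  12  13  14  15
  0   T   F   F   F   F   F   F   F   F   F   F   F   F   F   F   F
  1   T   F   F   F   F   T   F   F   F   F   F   F   F   F   F   F
  2   T   F   F   F   F   T   F   T   F   F   F   F   T   F   F   F
  3   T   F   F   F   F   T   F   T   F   T   F   F   T   F   T   F
  4   T   F   F   F   F   T   F   T   F   T   F   F   T   F   T   F

6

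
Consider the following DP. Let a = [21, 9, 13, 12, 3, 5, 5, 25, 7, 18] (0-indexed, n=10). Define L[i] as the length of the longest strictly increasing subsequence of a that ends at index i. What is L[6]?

2

   i    0    1    2    3    4    5    6    7    8    9
a[i]   21    9   13   12    3    5    5   25    7   18
L[i]    1    1    2    2    1    2    2    3    3    4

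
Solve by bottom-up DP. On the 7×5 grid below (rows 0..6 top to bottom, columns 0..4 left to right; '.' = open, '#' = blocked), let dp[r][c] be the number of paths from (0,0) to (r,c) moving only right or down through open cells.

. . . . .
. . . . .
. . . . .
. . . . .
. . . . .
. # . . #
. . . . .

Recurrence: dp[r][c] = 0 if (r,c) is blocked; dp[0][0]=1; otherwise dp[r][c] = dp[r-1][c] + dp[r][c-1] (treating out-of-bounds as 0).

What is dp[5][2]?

15

r\c   0   1   2   3   4
  0   1   1   1   1   1
  1   1   2   3   4   5
  2   1   3   6  10  15
  3   1   4  10  20  35
  4   1   5  15  35  70
  5   1   0  15  50   0
  6   1   1  16  66  66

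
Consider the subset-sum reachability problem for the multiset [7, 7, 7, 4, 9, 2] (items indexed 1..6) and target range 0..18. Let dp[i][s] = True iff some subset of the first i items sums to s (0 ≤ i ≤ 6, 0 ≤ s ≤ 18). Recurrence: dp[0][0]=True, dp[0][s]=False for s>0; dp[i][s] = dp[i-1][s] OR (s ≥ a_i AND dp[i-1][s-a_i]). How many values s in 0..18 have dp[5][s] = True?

i\s   0   1   2   3   4   5   6   7   8   9  10  11  12  13  14  15  16  17  18
  0   T   F   F   F   F   F   F   F   F   F   F   F   F   F   F   F   F   F   F
  1   T   F   F   F   F   F   F   T   F   F   F   F   F   F   F   F   F   F   F
  2   T   F   F   F   F   F   F   T   F   F   F   F   F   F   T   F   F   F   F
  3   T   F   F   F   F   F   F   T   F   F   F   F   F   F   T   F   F   F   F
  4   T   F   F   F   T   F   F   T   F   F   F   T   F   F   T   F   F   F   T
  5   T   F   F   F   T   F   F   T   F   T   F   T   F   T   T   F   T   F   T
  6   T   F   T   F   T   F   T   T   F   T   F   T   F   T   T   T   T   F   T

9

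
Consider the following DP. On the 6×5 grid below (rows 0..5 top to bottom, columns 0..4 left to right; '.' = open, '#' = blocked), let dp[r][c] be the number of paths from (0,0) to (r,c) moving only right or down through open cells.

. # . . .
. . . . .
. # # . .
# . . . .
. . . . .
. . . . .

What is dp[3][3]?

1

r\c   0   1   2   3   4
  0   1   0   0   0   0
  1   1   1   1   1   1
  2   1   0   0   1   2
  3   0   0   0   1   3
  4   0   0   0   1   4
  5   0   0   0   1   5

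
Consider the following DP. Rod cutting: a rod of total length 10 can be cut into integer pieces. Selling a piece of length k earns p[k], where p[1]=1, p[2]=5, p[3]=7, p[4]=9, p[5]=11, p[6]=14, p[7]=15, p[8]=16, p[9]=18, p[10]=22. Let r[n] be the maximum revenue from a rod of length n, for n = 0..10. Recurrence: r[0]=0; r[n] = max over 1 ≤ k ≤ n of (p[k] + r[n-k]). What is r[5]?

12

   n    0    1    2    3    4    5    6    7    8    9   10
r[n]    0    1    5    7   10   12   15   17   20   22   25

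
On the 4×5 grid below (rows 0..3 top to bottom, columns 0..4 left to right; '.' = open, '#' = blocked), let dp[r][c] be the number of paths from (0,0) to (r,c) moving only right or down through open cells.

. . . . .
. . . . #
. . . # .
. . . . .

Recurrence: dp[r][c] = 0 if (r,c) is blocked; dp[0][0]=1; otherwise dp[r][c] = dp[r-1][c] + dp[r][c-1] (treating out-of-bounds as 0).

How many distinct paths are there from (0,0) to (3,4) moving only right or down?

r\c   0   1   2   3   4
  0   1   1   1   1   1
  1   1   2   3   4   0
  2   1   3   6   0   0
  3   1   4  10  10  10

10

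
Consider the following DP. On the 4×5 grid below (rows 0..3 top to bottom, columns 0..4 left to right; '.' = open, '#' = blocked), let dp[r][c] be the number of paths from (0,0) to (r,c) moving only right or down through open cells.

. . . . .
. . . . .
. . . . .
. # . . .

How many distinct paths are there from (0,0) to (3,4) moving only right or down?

31

r\c   0   1   2   3   4
  0   1   1   1   1   1
  1   1   2   3   4   5
  2   1   3   6  10  15
  3   1   0   6  16  31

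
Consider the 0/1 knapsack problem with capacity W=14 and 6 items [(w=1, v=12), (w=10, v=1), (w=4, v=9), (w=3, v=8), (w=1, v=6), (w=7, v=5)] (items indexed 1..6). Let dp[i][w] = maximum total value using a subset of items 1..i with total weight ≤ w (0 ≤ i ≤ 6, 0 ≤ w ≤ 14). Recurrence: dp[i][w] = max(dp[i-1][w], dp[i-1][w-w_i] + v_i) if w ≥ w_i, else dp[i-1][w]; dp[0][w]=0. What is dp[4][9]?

29

i\w   0   1   2   3   4   5   6   7   8   9  10  11  12  13  14
  0   0   0   0   0   0   0   0   0   0   0   0   0   0   0   0
  1   0  12  12  12  12  12  12  12  12  12  12  12  12  12  12
  2   0  12  12  12  12  12  12  12  12  12  12  13  13  13  13
  3   0  12  12  12  12  21  21  21  21  21  21  21  21  21  21
  4   0  12  12  12  20  21  21  21  29  29  29  29  29  29  29
  5   0  12  18  18  20  26  27  27  29  35  35  35  35  35  35
  6   0  12  18  18  20  26  27  27  29  35  35  35  35  35  35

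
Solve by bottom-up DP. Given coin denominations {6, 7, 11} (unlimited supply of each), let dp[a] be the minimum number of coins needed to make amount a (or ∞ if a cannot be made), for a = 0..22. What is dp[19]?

 a  0  1  2  3  4  5  6  7  8  9 10 11 12 13 14 15 16 17 18 19 20 21 22
dp  0  -  -  -  -  -  1  1  -  -  -  1  2  2  2  -  -  2  2  3  3  3  2
(- denotes ∞ / unreachable)

3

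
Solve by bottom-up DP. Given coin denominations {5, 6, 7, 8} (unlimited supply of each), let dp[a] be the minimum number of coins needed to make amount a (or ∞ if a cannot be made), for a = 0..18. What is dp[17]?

 a  0  1  2  3  4  5  6  7  8  9 10 11 12 13 14 15 16 17 18
dp  0  -  -  -  -  1  1  1  1  -  2  2  2  2  2  2  2  3  3
(- denotes ∞ / unreachable)

3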